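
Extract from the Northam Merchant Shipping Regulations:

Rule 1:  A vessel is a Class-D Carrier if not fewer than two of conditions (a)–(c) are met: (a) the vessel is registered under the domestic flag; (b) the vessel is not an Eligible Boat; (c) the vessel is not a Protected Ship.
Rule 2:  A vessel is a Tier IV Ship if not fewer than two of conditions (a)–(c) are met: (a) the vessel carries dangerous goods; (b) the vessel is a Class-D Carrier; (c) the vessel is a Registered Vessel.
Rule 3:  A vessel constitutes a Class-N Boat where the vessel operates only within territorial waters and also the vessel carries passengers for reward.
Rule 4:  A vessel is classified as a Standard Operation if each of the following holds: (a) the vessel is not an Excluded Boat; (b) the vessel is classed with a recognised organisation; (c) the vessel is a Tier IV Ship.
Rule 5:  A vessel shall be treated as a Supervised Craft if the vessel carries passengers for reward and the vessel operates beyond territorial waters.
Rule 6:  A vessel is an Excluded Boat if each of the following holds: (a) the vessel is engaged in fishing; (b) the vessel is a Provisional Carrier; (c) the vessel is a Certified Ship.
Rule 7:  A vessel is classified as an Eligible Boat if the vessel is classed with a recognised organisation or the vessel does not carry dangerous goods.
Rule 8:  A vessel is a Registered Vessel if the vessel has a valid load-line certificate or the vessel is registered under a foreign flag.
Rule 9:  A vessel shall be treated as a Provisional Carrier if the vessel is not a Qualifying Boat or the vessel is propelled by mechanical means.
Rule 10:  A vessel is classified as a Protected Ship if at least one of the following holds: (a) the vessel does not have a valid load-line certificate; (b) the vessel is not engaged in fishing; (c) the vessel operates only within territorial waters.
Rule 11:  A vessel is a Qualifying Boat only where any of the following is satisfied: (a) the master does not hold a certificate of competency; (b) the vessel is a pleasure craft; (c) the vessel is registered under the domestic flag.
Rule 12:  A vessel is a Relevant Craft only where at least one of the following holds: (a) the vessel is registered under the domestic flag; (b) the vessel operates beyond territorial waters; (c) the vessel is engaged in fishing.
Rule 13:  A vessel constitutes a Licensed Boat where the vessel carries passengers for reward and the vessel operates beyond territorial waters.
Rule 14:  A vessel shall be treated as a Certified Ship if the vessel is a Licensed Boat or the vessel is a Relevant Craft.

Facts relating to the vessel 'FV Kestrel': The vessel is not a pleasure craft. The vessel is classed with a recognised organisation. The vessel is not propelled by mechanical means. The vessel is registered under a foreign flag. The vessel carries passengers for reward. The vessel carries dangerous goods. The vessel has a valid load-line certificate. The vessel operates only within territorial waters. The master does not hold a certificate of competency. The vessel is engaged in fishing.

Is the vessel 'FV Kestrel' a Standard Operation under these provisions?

Under rule 11: the master does not hold a certificate of competency? yes; or the vessel is a pleasure craft? no; or the vessel is registered under the domestic flag? no. So the vessel is a Qualifying Boat.
Under rule 9: not a Qualifying Boat (rule 11)? no; or the vessel is propelled by mechanical means? no. So the vessel is not a Provisional Carrier.
Under rule 13: the vessel carries passengers for reward? yes; and the vessel operates beyond territorial waters? no. So the vessel is not a Licensed Boat.
Under rule 12: the vessel is registered under the domestic flag? no; or the vessel operates beyond territorial waters? no; or the vessel is engaged in fishing? yes. So the vessel is a Relevant Craft.
Under rule 14: Licensed Boat (rule 13)? no; or Relevant Craft (rule 12)? yes. So the vessel is a Certified Ship.
Under rule 6: the vessel is engaged in fishing? yes; and Provisional Carrier (rule 9)? no; and Certified Ship (rule 14)? yes. So the vessel is not an Excluded Boat.
Under rule 7: the vessel is classed with a recognised organisation? yes; or the vessel does not carry dangerous goods? no. So the vessel is an Eligible Boat.
Under rule 10: the vessel does not have a valid load-line certificate? no; or the vessel is not engaged in fishing? no; or the vessel operates only within territorial waters? yes. So the vessel is a Protected Ship.
Under rule 1: the vessel is registered under the domestic flag? no; not an Eligible Boat (rule 7)? no; not a Protected Ship (rule 10)? no — 0 of 3 hold (need ≥2) → not satisfied.
Under rule 8: the vessel has a valid load-line certificate? yes; or the vessel is registered under a foreign flag? yes. So the vessel is a Registered Vessel.
Under rule 2: the vessel carries dangerous goods? yes; Class-D Carrier (rule 1)? no; Registered Vessel (rule 8)? yes — 2 of 3 hold (need ≥2) → satisfied.
Under rule 4: not an Excluded Boat (rule 6)? yes; and the vessel is classed with a recognised organisation? yes; and Tier IV Ship (rule 2)? yes. So the vessel is a Standard Operation.

Yes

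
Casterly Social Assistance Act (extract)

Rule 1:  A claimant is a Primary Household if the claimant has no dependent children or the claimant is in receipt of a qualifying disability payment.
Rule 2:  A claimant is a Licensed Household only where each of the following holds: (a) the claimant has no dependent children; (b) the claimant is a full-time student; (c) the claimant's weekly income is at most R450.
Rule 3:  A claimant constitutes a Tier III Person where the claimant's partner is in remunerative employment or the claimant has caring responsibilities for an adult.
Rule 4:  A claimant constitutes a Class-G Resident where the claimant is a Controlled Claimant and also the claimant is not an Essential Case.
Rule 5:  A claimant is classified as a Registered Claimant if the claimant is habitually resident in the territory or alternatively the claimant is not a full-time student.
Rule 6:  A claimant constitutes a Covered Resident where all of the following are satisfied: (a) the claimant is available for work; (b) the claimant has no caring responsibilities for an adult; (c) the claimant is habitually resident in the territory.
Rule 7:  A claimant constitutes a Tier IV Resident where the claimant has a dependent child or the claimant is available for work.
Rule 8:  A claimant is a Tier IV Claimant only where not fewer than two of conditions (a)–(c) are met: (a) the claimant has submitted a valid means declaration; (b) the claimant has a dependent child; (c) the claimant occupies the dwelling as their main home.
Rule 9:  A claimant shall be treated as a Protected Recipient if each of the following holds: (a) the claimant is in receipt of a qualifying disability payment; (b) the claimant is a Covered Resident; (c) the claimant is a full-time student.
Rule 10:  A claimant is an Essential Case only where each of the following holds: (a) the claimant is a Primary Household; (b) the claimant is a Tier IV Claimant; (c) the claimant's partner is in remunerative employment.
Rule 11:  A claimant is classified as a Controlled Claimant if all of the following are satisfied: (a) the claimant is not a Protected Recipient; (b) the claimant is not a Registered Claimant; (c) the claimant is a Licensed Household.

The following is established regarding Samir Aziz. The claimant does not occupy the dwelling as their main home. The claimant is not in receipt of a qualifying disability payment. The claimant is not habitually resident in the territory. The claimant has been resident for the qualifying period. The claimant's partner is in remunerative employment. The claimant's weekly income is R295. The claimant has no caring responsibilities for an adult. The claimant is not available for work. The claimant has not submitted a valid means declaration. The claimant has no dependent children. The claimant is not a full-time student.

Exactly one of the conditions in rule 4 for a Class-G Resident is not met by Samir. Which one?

rule 6 — Covered Resident: [the claimant is available for work? no] AND [the claimant has no caring responsibilities for an adult? yes] AND [the claimant is habitually resident in the territory? no] → not satisfied.
rule 9 — Protected Recipient: [the claimant is in receipt of a qualifying disability payment? no] AND [Covered Resident (rule 6)? no] AND [the claimant is a full-time student? no] → not satisfied.
rule 5 — Registered Claimant: [the claimant is habitually resident in the territory? no] OR [the claimant is not a full-time student? yes] → satisfied.
rule 2 — Licensed Household: [the claimant has no dependent children? yes] AND [the claimant is a full-time student? no] AND [claimant's weekly income: R295 ≤ R450? yes] → not satisfied.
rule 11 — Controlled Claimant: [not a Protected Recipient (rule 9)? yes] AND [not a Registered Claimant (rule 5)? no] AND [Licensed Household (rule 2)? no] → not satisfied.
rule 1 — Primary Household: [the claimant has no dependent children? yes] OR [the claimant is in receipt of a qualifying disability payment? no] → satisfied.
rule 8 — Tier IV Claimant: the claimant has submitted a valid means declaration? no; the claimant has a dependent child? no; the claimant occupies the dwelling as their main home? no — 0 of 3 hold (need ≥2) → not satisfied.
rule 10 — Essential Case: [Primary Household (rule 1)? yes] AND [Tier IV Claimant (rule 8)? no] AND [the claimant's partner is in remunerative employment? yes] → not satisfied.
rule 4 — Class-G Resident: [Controlled Claimant (rule 11)? no] AND [not an Essential Case (rule 10)? yes] → not satisfied.

Controlled Claimant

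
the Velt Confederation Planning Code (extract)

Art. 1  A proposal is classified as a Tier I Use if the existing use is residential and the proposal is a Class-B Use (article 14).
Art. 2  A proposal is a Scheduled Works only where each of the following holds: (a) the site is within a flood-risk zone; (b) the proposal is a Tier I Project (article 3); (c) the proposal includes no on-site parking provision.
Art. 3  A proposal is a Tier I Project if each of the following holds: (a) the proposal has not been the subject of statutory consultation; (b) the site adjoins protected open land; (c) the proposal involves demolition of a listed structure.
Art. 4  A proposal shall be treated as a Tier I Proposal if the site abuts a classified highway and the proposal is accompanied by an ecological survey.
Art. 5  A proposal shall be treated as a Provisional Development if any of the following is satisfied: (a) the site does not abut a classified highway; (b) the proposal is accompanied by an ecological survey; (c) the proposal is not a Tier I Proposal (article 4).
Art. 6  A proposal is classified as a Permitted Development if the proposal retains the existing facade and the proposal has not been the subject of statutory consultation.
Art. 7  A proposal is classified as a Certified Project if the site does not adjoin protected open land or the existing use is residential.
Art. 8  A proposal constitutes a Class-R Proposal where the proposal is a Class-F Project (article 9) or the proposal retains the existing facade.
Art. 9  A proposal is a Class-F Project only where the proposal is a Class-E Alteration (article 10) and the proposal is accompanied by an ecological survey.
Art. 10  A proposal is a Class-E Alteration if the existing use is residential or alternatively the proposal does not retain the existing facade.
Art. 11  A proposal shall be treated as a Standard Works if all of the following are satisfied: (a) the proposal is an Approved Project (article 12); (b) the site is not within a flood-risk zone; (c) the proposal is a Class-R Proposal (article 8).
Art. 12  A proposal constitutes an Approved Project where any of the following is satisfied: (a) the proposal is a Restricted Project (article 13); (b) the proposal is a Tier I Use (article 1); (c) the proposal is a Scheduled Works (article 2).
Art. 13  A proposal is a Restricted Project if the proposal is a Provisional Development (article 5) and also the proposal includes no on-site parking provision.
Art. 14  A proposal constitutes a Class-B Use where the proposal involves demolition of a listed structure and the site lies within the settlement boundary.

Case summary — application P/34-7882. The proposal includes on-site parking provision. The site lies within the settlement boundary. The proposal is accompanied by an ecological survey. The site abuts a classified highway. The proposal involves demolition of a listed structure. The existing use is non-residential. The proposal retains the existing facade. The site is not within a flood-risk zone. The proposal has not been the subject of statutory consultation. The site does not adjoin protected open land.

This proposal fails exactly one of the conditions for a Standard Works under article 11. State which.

Under article 4: the site abuts a classified highway? yes; and the proposal is accompanied by an ecological survey? yes. So the proposal is a Tier I Proposal.
Under article 5: the site does not abut a classified highway? no; or the proposal is accompanied by an ecological survey? yes; or not a Tier I Proposal (article 4)? no. So the proposal is a Provisional Development.
Under article 13: Provisional Development (article 5)? yes; and the proposal includes no on-site parking provision? no. So the proposal is not a Restricted Project.
Under article 14: the proposal involves demolition of a listed structure? yes; and the site lies within the settlement boundary? yes. So the proposal is a Class-B Use.
Under article 1: the existing use is residential? no; and Class-B Use (article 14)? yes. So the proposal is not a Tier I Use.
Under article 3: the proposal has not been the subject of statutory consultation? yes; and the site adjoins protected open land? no; and the proposal involves demolition of a listed structure? yes. So the proposal is not a Tier I Project.
Under article 2: the site is within a flood-risk zone? no; and Tier I Project (article 3)? no; and the proposal includes no on-site parking provision? no. So the proposal is not a Scheduled Works.
Under article 12: Restricted Project (article 13)? no; or Tier I Use (article 1)? no; or Scheduled Works (article 2)? no. So the proposal is not an Approved Project.
Under article 10: the existing use is residential? no; or the proposal does not retain the existing facade? no. So the proposal is not a Class-E Alteration.
Under article 9: Class-E Alteration (article 10)? no; and the proposal is accompanied by an ecological survey? yes. So the proposal is not a Class-F Project.
Under article 8: Class-F Project (article 9)? no; or the proposal retains the existing facade? yes. So the proposal is a Class-R Proposal.
Under article 11: Approved Project (article 12)? no; and the site is not within a flood-risk zone? yes; and Class-R Proposal (article 8)? yes. So the proposal is not a Standard Works.

Approved Project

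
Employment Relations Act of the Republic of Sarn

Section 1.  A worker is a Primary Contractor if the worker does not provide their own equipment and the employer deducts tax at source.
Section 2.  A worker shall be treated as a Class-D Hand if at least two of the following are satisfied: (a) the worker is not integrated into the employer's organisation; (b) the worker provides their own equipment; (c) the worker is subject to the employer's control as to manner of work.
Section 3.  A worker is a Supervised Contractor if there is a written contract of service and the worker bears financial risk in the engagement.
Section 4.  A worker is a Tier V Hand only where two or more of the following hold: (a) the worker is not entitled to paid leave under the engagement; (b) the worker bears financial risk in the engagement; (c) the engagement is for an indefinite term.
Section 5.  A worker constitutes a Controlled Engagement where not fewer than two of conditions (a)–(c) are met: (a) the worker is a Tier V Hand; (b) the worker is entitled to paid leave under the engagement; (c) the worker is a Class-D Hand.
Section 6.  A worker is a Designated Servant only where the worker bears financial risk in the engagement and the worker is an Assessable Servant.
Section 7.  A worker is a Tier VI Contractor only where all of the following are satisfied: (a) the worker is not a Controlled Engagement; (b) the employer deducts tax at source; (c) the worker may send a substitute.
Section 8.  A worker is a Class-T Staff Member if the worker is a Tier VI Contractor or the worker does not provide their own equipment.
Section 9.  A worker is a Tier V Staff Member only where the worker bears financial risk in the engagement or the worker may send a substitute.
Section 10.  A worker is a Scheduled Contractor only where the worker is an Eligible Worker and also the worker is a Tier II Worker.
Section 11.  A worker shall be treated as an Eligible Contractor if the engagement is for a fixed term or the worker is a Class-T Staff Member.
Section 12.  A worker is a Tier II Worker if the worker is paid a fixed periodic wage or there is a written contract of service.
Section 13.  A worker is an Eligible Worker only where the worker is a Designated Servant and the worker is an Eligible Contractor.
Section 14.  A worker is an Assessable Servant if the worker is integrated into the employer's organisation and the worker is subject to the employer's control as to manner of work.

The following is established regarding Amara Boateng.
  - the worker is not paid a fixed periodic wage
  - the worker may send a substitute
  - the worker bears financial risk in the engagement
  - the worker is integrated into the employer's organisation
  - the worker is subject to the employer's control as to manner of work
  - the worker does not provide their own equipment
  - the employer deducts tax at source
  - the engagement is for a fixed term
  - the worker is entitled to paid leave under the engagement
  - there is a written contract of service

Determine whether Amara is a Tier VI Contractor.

Yes

Under section 4: the worker is not entitled to paid leave under the engagement? no; the worker bears financial risk in the engagement? yes; the engagement is for an indefinite term? no — 1 of 3 hold (need ≥2) → not satisfied.
Under section 2: the worker is not integrated into the employer's organisation? no; the worker provides their own equipment? no; the worker is subject to the employer's control as to manner of work? yes — 1 of 3 hold (need ≥2) → not satisfied.
Under section 5: Tier V Hand (section 4)? no; the worker is entitled to paid leave under the engagement? yes; Class-D Hand (section 2)? no — 1 of 3 hold (need ≥2) → not satisfied.
Under section 7: not a Controlled Engagement (section 5)? yes; and the employer deducts tax at source? yes; and the worker may send a substitute? yes. So the worker is a Tier VI Contractor.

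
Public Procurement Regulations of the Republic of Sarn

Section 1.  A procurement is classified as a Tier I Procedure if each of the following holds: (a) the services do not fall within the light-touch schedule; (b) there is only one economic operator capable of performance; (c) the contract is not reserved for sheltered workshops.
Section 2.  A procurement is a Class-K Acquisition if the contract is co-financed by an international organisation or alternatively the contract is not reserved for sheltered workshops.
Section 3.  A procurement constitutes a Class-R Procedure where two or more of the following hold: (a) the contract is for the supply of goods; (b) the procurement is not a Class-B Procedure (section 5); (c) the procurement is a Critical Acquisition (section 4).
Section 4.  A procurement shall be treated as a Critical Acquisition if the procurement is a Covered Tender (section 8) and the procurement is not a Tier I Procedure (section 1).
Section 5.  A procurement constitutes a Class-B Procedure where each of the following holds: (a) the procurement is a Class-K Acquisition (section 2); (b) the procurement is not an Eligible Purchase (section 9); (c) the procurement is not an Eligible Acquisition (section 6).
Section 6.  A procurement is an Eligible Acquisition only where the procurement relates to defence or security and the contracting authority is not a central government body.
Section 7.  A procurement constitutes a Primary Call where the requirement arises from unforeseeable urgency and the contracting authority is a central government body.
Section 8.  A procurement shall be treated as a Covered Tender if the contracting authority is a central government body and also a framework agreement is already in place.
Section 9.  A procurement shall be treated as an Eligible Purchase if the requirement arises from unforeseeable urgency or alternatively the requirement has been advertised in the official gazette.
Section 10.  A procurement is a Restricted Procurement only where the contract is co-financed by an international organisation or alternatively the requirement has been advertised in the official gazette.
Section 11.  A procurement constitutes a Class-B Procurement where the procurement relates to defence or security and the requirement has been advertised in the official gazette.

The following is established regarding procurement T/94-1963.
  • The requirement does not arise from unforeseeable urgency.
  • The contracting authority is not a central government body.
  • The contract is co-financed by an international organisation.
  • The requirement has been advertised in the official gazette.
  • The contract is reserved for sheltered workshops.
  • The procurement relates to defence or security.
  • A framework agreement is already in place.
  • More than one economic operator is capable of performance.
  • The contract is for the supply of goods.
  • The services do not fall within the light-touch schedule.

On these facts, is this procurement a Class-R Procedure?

Yes

Under section 2: the contract is co-financed by an international organisation? yes; or the contract is not reserved for sheltered workshops? no. So the procurement is a Class-K Acquisition.
Under section 9: the requirement arises from unforeseeable urgency? no; or the requirement has been advertised in the official gazette? yes. So the procurement is an Eligible Purchase.
Under section 6: the procurement relates to defence or security? yes; and the contracting authority is not a central government body? yes. So the procurement is an Eligible Acquisition.
Under section 5: Class-K Acquisition (section 2)? yes; and not an Eligible Purchase (section 9)? no; and not an Eligible Acquisition (section 6)? no. So the procurement is not a Class-B Procedure.
Under section 8: the contracting authority is a central government body? no; and a framework agreement is already in place? yes. So the procurement is not a Covered Tender.
Under section 1: the services do not fall within the light-touch schedule? yes; and there is only one economic operator capable of performance? no; and the contract is not reserved for sheltered workshops? no. So the procurement is not a Tier I Procedure.
Under section 4: Covered Tender (section 8)? no; and not a Tier I Procedure (section 1)? yes. So the procurement is not a Critical Acquisition.
Under section 3: the contract is for the supply of goods? yes; not a Class-B Procedure (section 5)? yes; Critical Acquisition (section 4)? no — 2 of 3 hold (need ≥2) → satisfied.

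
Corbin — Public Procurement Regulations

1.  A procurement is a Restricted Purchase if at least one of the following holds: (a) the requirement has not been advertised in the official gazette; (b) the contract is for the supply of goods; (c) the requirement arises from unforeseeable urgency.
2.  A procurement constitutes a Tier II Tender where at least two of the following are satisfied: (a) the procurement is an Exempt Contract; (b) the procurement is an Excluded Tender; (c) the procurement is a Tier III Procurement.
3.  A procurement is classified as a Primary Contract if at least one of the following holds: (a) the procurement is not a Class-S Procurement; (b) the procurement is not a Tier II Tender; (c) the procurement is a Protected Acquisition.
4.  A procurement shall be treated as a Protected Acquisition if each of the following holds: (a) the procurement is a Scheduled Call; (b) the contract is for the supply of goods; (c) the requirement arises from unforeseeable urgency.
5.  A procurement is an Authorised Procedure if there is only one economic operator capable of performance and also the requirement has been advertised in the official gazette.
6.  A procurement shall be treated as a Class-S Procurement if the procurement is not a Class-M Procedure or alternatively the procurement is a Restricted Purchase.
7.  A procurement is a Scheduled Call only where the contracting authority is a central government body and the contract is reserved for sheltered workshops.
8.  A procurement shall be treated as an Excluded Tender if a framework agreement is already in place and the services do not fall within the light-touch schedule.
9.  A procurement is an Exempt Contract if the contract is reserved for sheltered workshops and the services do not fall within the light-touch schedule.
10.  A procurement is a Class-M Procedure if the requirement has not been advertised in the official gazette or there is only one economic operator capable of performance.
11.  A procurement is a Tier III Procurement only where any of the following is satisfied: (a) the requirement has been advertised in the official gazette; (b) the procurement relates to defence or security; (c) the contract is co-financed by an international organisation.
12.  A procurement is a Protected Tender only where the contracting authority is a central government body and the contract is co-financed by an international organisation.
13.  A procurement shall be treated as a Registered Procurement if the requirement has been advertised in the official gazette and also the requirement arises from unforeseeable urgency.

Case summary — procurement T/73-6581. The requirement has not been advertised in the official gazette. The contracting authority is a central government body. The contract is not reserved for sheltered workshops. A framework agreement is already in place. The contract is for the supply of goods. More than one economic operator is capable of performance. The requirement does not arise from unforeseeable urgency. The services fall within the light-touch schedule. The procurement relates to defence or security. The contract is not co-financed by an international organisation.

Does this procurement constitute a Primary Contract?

Under paragraph 10: the requirement has not been advertised in the official gazette? yes; or there is only one economic operator capable of performance? no. So the procurement is a Class-M Procedure.
Under paragraph 1: the requirement has not been advertised in the official gazette? yes; or the contract is for the supply of goods? yes; or the requirement arises from unforeseeable urgency? no. So the procurement is a Restricted Purchase.
Under paragraph 6: not a Class-M Procedure (paragraph 10)? no; or Restricted Purchase (paragraph 1)? yes. So the procurement is a Class-S Procurement.
Under paragraph 9: the contract is reserved for sheltered workshops? no; and the services do not fall within the light-touch schedule? no. So the procurement is not an Exempt Contract.
Under paragraph 8: a framework agreement is already in place? yes; and the services do not fall within the light-touch schedule? no. So the procurement is not an Excluded Tender.
Under paragraph 11: the requirement has been advertised in the official gazette? no; or the procurement relates to defence or security? yes; or the contract is co-financed by an international organisation? no. So the procurement is a Tier III Procurement.
Under paragraph 2: Exempt Contract (paragraph 9)? no; Excluded Tender (paragraph 8)? no; Tier III Procurement (paragraph 11)? yes — 1 of 3 hold (need ≥2) → not satisfied.
Under paragraph 7: the contracting authority is a central government body? yes; and the contract is reserved for sheltered workshops? no. So the procurement is not a Scheduled Call.
Under paragraph 4: Scheduled Call (paragraph 7)? no; and the contract is for the supply of goods? yes; and the requirement arises from unforeseeable urgency? no. So the procurement is not a Protected Acquisition.
Under paragraph 3: not a Class-S Procurement (paragraph 6)? no; or not a Tier II Tender (paragraph 2)? yes; or Protected Acquisition (paragraph 4)? no. So the procurement is a Primary Contract.

Yes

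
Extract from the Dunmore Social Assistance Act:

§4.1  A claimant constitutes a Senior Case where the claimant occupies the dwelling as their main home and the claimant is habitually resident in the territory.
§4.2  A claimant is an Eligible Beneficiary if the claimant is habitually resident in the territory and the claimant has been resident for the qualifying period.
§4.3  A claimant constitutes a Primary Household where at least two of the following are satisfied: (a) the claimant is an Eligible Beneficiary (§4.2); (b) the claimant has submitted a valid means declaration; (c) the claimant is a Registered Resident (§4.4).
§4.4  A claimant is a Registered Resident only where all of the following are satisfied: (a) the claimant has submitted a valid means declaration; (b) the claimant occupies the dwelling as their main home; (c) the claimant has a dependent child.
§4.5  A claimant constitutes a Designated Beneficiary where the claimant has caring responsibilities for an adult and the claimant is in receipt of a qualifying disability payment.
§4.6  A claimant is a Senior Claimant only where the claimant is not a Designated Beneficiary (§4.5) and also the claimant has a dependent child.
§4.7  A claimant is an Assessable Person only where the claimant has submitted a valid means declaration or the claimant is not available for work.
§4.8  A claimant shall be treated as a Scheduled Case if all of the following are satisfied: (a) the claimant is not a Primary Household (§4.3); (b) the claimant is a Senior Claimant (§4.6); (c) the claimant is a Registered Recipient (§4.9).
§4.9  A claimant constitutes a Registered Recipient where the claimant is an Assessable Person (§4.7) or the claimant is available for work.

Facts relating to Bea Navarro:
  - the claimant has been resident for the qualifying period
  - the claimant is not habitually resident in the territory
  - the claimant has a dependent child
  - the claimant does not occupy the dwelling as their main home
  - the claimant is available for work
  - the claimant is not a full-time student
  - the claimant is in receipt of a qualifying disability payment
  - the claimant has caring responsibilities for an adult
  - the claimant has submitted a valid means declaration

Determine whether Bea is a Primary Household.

No

§4.2 — Eligible Beneficiary: [the claimant is habitually resident in the territory? no] AND [the claimant has been resident for the qualifying period? yes] → not satisfied.
§4.4 — Registered Resident: [the claimant has submitted a valid means declaration? yes] AND [the claimant occupies the dwelling as their main home? no] AND [the claimant has a dependent child? yes] → not satisfied.
§4.3 — Primary Household: Eligible Beneficiary (§4.2)? no; the claimant has submitted a valid means declaration? yes; Registered Resident (§4.4)? no — 1 of 3 hold (need ≥2) → not satisfied.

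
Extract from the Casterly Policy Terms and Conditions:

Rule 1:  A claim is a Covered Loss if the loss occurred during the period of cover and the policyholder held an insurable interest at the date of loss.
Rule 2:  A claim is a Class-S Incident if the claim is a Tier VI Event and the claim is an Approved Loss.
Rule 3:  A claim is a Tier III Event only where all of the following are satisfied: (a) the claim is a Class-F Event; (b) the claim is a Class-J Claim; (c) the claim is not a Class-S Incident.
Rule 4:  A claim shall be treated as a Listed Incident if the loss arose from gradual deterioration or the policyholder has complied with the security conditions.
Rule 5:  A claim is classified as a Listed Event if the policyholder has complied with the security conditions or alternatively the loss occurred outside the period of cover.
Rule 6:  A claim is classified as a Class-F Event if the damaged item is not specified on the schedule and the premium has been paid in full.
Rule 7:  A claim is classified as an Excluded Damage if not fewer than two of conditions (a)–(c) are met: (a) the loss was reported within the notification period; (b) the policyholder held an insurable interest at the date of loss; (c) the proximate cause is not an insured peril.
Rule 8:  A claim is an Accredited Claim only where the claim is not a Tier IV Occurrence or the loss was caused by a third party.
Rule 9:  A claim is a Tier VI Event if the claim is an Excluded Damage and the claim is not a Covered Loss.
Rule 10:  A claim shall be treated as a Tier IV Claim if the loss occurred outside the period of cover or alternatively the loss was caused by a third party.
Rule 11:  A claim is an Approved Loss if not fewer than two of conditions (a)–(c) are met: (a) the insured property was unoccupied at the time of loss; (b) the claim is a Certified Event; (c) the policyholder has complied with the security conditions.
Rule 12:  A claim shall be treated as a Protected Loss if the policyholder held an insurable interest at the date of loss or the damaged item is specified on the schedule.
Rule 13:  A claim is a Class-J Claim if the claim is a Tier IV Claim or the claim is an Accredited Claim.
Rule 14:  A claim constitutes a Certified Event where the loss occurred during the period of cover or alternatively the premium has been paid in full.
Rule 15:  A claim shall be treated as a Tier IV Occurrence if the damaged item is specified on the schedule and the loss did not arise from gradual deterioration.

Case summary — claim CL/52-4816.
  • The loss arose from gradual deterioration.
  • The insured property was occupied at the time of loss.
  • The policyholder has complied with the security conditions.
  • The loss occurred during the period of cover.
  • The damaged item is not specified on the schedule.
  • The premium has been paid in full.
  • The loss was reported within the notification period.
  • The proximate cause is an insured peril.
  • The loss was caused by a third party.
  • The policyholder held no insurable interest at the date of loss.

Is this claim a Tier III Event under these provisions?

Under rule 6: the damaged item is not specified on the schedule? yes; and the premium has been paid in full? yes. So the claim is a Class-F Event.
Under rule 10: the loss occurred outside the period of cover? no; or the loss was caused by a third party? yes. So the claim is a Tier IV Claim.
Under rule 15: the damaged item is specified on the schedule? no; and the loss did not arise from gradual deterioration? no. So the claim is not a Tier IV Occurrence.
Under rule 8: not a Tier IV Occurrence (rule 15)? yes; or the loss was caused by a third party? yes. So the claim is an Accredited Claim.
Under rule 13: Tier IV Claim (rule 10)? yes; or Accredited Claim (rule 8)? yes. So the claim is a Class-J Claim.
Under rule 7: the loss was reported within the notification period? yes; the policyholder held an insurable interest at the date of loss? no; the proximate cause is not an insured peril? no — 1 of 3 hold (need ≥2) → not satisfied.
Under rule 1: the loss occurred during the period of cover? yes; and the policyholder held an insurable interest at the date of loss? no. So the claim is not a Covered Loss.
Under rule 9: Excluded Damage (rule 7)? no; and not a Covered Loss (rule 1)? yes. So the claim is not a Tier VI Event.
Under rule 14: the loss occurred during the period of cover? yes; or the premium has been paid in full? yes. So the claim is a Certified Event.
Under rule 11: the insured property was unoccupied at the time of loss? no; Certified Event (rule 14)? yes; the policyholder has complied with the security conditions? yes — 2 of 3 hold (need ≥2) → satisfied.
Under rule 2: Tier VI Event (rule 9)? no; and Approved Loss (rule 11)? yes. So the claim is not a Class-S Incident.
Under rule 3: Class-F Event (rule 6)? yes; and Class-J Claim (rule 13)? yes; and not a Class-S Incident (rule 2)? yes. So the claim is a Tier III Event.

Yes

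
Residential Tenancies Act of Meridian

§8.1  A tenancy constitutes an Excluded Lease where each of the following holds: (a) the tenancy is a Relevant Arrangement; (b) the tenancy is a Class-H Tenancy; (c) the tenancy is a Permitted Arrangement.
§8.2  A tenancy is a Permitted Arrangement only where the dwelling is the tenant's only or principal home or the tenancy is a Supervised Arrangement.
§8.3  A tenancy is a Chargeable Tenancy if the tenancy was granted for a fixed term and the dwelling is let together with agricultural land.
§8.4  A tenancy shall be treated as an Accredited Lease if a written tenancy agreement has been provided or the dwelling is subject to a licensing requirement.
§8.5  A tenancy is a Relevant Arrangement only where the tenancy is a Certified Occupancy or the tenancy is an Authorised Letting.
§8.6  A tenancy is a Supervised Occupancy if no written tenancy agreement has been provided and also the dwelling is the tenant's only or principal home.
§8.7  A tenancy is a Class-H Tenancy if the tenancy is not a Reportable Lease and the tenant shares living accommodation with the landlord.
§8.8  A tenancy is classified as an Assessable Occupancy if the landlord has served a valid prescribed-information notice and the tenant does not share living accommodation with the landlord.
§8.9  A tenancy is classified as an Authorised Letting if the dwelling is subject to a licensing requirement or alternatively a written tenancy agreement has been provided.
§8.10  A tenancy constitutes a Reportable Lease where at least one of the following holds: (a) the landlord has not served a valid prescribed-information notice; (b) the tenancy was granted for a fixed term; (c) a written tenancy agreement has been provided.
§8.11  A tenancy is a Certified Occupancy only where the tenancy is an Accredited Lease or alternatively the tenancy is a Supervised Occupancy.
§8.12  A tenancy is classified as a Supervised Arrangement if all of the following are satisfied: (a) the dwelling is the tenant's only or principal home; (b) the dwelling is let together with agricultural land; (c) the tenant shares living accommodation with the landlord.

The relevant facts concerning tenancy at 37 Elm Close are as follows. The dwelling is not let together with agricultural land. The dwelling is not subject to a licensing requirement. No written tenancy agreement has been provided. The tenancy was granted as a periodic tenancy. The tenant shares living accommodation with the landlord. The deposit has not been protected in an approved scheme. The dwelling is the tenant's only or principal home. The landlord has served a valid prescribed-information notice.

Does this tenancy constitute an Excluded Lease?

Yes

§8.4 — Accredited Lease: [a written tenancy agreement has been provided? no] OR [the dwelling is subject to a licensing requirement? no] → not satisfied.
§8.6 — Supervised Occupancy: [no written tenancy agreement has been provided? yes] AND [the dwelling is the tenant's only or principal home? yes] → satisfied.
§8.11 — Certified Occupancy: [Accredited Lease (§8.4)? no] OR [Supervised Occupancy (§8.6)? yes] → satisfied.
§8.9 — Authorised Letting: [the dwelling is subject to a licensing requirement? no] OR [a written tenancy agreement has been provided? no] → not satisfied.
§8.5 — Relevant Arrangement: [Certified Occupancy (§8.11)? yes] OR [Authorised Letting (§8.9)? no] → satisfied.
§8.10 — Reportable Lease: [the landlord has not served a valid prescribed-information notice? no] OR [the tenancy was granted for a fixed term? no] OR [a written tenancy agreement has been provided? no] → not satisfied.
§8.7 — Class-H Tenancy: [not a Reportable Lease (§8.10)? yes] AND [the tenant shares living accommodation with the landlord? yes] → satisfied.
§8.12 — Supervised Arrangement: [the dwelling is the tenant's only or principal home? yes] AND [the dwelling is let together with agricultural land? no] AND [the tenant shares living accommodation with the landlord? yes] → not satisfied.
§8.2 — Permitted Arrangement: [the dwelling is the tenant's only or principal home? yes] OR [Supervised Arrangement (§8.12)? no] → satisfied.
§8.1 — Excluded Lease: [Relevant Arrangement (§8.5)? yes] AND [Class-H Tenancy (§8.7)? yes] AND [Permitted Arrangement (§8.2)? yes] → satisfied.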